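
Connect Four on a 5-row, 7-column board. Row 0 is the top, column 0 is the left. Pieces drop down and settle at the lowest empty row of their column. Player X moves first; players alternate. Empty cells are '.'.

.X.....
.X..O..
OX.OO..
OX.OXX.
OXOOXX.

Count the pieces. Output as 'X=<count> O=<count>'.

X=9 O=9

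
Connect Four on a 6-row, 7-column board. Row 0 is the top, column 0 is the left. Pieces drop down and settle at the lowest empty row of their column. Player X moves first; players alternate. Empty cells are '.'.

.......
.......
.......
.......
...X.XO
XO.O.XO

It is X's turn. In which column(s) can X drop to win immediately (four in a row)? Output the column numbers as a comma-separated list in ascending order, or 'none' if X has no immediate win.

col 0: drop X → no win
col 1: drop X → no win
col 2: drop X → no win
col 3: drop X → no win
col 4: drop X → no win
col 5: drop X → no win
col 6: drop X → no win

Answer: none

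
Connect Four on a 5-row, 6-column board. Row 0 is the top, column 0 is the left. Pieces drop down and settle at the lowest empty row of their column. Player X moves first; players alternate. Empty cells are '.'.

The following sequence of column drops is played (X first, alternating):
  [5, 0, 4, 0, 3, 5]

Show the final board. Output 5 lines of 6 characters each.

Answer: ......
......
......
O....O
O..XXX

Derivation:
Move 1: X drops in col 5, lands at row 4
Move 2: O drops in col 0, lands at row 4
Move 3: X drops in col 4, lands at row 4
Move 4: O drops in col 0, lands at row 3
Move 5: X drops in col 3, lands at row 4
Move 6: O drops in col 5, lands at row 3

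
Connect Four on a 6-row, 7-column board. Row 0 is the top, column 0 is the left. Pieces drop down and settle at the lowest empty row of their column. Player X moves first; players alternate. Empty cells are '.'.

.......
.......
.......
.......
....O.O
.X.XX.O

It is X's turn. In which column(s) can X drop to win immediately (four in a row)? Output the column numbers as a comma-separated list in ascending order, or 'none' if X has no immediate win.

Answer: 2

Derivation:
col 0: drop X → no win
col 1: drop X → no win
col 2: drop X → WIN!
col 3: drop X → no win
col 4: drop X → no win
col 5: drop X → no win
col 6: drop X → no win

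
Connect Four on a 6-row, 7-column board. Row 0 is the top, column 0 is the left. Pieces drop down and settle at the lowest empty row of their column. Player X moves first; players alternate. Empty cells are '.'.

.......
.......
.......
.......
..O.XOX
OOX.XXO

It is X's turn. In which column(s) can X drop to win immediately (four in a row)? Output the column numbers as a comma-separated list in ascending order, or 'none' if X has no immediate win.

col 0: drop X → no win
col 1: drop X → no win
col 2: drop X → no win
col 3: drop X → WIN!
col 4: drop X → no win
col 5: drop X → no win
col 6: drop X → no win

Answer: 3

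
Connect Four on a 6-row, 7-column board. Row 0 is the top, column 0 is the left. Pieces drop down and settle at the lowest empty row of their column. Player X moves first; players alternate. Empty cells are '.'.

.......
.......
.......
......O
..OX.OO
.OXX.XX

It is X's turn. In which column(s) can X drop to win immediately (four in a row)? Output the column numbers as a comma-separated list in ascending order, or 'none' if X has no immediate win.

Answer: 4

Derivation:
col 0: drop X → no win
col 1: drop X → no win
col 2: drop X → no win
col 3: drop X → no win
col 4: drop X → WIN!
col 5: drop X → no win
col 6: drop X → no win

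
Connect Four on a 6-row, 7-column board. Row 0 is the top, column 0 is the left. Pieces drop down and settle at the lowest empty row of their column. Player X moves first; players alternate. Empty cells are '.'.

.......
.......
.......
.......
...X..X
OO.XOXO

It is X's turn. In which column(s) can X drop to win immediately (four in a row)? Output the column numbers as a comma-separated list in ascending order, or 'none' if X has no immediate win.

col 0: drop X → no win
col 1: drop X → no win
col 2: drop X → no win
col 3: drop X → no win
col 4: drop X → no win
col 5: drop X → no win
col 6: drop X → no win

Answer: none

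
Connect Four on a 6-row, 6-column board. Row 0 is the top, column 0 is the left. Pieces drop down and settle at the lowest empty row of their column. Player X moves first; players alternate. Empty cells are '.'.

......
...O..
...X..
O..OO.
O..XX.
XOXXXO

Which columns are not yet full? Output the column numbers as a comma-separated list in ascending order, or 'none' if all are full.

col 0: top cell = '.' → open
col 1: top cell = '.' → open
col 2: top cell = '.' → open
col 3: top cell = '.' → open
col 4: top cell = '.' → open
col 5: top cell = '.' → open

Answer: 0,1,2,3,4,5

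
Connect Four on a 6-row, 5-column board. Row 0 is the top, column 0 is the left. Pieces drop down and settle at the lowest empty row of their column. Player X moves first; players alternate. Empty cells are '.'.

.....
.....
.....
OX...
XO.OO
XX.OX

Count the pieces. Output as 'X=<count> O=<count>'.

X=5 O=5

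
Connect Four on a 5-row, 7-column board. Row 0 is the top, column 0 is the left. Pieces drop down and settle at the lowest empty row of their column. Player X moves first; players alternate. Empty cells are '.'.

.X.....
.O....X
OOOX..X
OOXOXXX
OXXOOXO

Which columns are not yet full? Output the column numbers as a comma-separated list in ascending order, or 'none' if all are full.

Answer: 0,2,3,4,5,6

Derivation:
col 0: top cell = '.' → open
col 1: top cell = 'X' → FULL
col 2: top cell = '.' → open
col 3: top cell = '.' → open
col 4: top cell = '.' → open
col 5: top cell = '.' → open
col 6: top cell = '.' → open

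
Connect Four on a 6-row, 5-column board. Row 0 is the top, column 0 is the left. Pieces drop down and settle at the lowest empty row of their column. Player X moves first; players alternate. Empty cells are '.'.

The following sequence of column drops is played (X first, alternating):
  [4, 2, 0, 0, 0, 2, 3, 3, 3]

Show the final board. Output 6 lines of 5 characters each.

Answer: .....
.....
.....
X..X.
O.OO.
X.OXX

Derivation:
Move 1: X drops in col 4, lands at row 5
Move 2: O drops in col 2, lands at row 5
Move 3: X drops in col 0, lands at row 5
Move 4: O drops in col 0, lands at row 4
Move 5: X drops in col 0, lands at row 3
Move 6: O drops in col 2, lands at row 4
Move 7: X drops in col 3, lands at row 5
Move 8: O drops in col 3, lands at row 4
Move 9: X drops in col 3, lands at row 3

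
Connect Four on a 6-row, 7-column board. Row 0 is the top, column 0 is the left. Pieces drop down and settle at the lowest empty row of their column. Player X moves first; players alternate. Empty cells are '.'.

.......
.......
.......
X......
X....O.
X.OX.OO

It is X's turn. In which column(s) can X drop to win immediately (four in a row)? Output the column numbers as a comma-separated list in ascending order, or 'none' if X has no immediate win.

col 0: drop X → WIN!
col 1: drop X → no win
col 2: drop X → no win
col 3: drop X → no win
col 4: drop X → no win
col 5: drop X → no win
col 6: drop X → no win

Answer: 0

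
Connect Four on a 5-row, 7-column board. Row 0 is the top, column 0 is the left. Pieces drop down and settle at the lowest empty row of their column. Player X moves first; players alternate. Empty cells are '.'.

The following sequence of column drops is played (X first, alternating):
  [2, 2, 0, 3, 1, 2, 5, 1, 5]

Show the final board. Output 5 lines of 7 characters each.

Answer: .......
.......
..O....
.OO..X.
XXXO.X.

Derivation:
Move 1: X drops in col 2, lands at row 4
Move 2: O drops in col 2, lands at row 3
Move 3: X drops in col 0, lands at row 4
Move 4: O drops in col 3, lands at row 4
Move 5: X drops in col 1, lands at row 4
Move 6: O drops in col 2, lands at row 2
Move 7: X drops in col 5, lands at row 4
Move 8: O drops in col 1, lands at row 3
Move 9: X drops in col 5, lands at row 3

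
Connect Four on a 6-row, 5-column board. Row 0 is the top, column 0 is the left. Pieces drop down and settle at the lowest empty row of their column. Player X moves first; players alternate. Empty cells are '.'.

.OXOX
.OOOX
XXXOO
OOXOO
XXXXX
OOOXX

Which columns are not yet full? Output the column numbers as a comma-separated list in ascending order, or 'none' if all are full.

col 0: top cell = '.' → open
col 1: top cell = 'O' → FULL
col 2: top cell = 'X' → FULL
col 3: top cell = 'O' → FULL
col 4: top cell = 'X' → FULL

Answer: 0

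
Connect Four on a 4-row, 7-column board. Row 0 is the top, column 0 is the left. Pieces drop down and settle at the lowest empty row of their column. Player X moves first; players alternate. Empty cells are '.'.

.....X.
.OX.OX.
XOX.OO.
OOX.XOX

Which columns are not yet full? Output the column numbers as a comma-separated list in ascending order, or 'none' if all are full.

Answer: 0,1,2,3,4,6

Derivation:
col 0: top cell = '.' → open
col 1: top cell = '.' → open
col 2: top cell = '.' → open
col 3: top cell = '.' → open
col 4: top cell = '.' → open
col 5: top cell = 'X' → FULL
col 6: top cell = '.' → open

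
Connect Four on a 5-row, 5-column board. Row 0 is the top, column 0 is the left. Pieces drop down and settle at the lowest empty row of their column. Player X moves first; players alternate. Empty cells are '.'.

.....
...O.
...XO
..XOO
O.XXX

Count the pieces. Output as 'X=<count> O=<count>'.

X=5 O=5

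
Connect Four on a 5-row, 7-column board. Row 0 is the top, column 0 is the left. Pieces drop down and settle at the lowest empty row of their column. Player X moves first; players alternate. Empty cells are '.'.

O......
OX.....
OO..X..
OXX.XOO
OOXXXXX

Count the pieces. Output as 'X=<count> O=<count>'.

X=10 O=9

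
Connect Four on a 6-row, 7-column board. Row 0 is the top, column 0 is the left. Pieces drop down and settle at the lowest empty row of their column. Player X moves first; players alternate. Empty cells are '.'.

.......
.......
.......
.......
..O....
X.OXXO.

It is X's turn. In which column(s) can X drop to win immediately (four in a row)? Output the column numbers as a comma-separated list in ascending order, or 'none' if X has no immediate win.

col 0: drop X → no win
col 1: drop X → no win
col 2: drop X → no win
col 3: drop X → no win
col 4: drop X → no win
col 5: drop X → no win
col 6: drop X → no win

Answer: none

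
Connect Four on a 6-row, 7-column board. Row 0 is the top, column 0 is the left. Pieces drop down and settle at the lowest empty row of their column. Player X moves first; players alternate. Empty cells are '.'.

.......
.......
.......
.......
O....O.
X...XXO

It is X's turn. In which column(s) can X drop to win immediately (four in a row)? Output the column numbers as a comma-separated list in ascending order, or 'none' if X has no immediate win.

Answer: none

Derivation:
col 0: drop X → no win
col 1: drop X → no win
col 2: drop X → no win
col 3: drop X → no win
col 4: drop X → no win
col 5: drop X → no win
col 6: drop X → no win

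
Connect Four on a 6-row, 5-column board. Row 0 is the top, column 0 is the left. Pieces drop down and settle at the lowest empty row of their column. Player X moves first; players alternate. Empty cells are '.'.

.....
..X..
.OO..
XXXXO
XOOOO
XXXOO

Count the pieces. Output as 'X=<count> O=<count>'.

X=9 O=9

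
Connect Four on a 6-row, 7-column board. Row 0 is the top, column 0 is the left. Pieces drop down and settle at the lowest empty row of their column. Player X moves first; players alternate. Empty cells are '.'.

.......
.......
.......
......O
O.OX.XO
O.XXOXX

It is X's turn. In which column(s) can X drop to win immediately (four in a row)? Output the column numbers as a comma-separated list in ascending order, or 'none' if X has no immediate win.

Answer: none

Derivation:
col 0: drop X → no win
col 1: drop X → no win
col 2: drop X → no win
col 3: drop X → no win
col 4: drop X → no win
col 5: drop X → no win
col 6: drop X → no win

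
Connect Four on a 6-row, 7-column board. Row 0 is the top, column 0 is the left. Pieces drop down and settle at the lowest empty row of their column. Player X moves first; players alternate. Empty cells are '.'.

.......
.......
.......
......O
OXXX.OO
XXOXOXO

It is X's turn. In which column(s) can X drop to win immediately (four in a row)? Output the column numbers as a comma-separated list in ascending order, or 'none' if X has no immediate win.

col 0: drop X → no win
col 1: drop X → no win
col 2: drop X → no win
col 3: drop X → no win
col 4: drop X → WIN!
col 5: drop X → no win
col 6: drop X → no win

Answer: 4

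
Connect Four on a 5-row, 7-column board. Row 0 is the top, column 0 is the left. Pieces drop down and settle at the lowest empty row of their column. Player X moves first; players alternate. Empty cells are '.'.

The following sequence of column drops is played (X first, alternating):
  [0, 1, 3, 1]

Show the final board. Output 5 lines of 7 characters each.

Move 1: X drops in col 0, lands at row 4
Move 2: O drops in col 1, lands at row 4
Move 3: X drops in col 3, lands at row 4
Move 4: O drops in col 1, lands at row 3

Answer: .......
.......
.......
.O.....
XO.X...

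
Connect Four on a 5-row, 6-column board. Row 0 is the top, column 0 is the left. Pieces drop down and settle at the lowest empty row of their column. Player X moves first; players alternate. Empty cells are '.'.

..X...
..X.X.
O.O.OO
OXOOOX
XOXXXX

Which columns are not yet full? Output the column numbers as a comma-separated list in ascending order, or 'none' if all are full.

col 0: top cell = '.' → open
col 1: top cell = '.' → open
col 2: top cell = 'X' → FULL
col 3: top cell = '.' → open
col 4: top cell = '.' → open
col 5: top cell = '.' → open

Answer: 0,1,3,4,5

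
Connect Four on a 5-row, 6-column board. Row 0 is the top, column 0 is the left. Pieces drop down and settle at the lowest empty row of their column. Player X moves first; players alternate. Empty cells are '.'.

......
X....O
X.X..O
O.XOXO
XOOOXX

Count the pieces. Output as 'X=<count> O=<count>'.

X=8 O=8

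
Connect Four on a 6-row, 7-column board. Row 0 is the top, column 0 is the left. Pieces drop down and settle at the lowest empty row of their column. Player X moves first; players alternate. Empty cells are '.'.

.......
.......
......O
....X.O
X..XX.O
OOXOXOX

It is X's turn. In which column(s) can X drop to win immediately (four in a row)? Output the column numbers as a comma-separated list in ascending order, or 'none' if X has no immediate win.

Answer: 4

Derivation:
col 0: drop X → no win
col 1: drop X → no win
col 2: drop X → no win
col 3: drop X → no win
col 4: drop X → WIN!
col 5: drop X → no win
col 6: drop X → no win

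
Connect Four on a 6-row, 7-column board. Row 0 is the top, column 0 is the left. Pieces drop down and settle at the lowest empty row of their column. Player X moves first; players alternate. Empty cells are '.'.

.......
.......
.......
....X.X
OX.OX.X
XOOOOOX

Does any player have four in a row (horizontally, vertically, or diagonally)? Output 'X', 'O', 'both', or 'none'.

O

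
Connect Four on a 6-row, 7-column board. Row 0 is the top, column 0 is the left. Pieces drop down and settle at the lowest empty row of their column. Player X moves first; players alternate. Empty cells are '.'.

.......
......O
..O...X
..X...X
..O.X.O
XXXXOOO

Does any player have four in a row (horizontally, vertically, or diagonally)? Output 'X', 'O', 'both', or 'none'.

X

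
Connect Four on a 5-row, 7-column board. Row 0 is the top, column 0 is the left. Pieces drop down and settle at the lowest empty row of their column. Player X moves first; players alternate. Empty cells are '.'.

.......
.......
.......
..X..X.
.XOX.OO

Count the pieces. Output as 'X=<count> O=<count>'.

X=4 O=3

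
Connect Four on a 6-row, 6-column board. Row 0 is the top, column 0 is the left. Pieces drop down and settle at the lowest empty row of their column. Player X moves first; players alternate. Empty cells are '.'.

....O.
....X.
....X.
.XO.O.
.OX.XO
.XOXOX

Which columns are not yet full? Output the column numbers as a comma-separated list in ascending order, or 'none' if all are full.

col 0: top cell = '.' → open
col 1: top cell = '.' → open
col 2: top cell = '.' → open
col 3: top cell = '.' → open
col 4: top cell = 'O' → FULL
col 5: top cell = '.' → open

Answer: 0,1,2,3,5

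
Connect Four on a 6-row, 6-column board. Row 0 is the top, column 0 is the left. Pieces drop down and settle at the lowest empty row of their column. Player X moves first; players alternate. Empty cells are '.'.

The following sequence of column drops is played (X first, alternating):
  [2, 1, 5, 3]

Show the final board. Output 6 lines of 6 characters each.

Move 1: X drops in col 2, lands at row 5
Move 2: O drops in col 1, lands at row 5
Move 3: X drops in col 5, lands at row 5
Move 4: O drops in col 3, lands at row 5

Answer: ......
......
......
......
......
.OXO.X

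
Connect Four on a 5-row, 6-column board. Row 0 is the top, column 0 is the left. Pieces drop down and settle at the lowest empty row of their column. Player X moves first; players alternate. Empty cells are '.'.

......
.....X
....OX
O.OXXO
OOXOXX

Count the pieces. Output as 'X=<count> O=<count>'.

X=7 O=7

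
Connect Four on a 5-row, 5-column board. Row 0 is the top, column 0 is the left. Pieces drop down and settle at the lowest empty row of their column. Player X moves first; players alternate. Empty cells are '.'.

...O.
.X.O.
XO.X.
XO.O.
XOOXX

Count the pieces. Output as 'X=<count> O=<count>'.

X=7 O=7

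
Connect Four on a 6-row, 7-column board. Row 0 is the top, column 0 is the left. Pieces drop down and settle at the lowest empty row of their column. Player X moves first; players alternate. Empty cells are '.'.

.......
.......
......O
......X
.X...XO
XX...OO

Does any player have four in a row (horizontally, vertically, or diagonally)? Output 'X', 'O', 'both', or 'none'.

none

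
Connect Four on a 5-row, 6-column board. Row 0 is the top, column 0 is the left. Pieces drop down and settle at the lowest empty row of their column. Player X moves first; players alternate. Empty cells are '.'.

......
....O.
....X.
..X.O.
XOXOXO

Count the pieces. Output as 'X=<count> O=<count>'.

X=5 O=5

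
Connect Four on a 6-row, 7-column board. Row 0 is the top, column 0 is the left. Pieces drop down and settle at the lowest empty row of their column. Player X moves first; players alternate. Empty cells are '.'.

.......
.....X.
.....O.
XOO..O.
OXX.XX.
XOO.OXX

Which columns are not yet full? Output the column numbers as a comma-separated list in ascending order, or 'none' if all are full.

Answer: 0,1,2,3,4,5,6

Derivation:
col 0: top cell = '.' → open
col 1: top cell = '.' → open
col 2: top cell = '.' → open
col 3: top cell = '.' → open
col 4: top cell = '.' → open
col 5: top cell = '.' → open
col 6: top cell = '.' → open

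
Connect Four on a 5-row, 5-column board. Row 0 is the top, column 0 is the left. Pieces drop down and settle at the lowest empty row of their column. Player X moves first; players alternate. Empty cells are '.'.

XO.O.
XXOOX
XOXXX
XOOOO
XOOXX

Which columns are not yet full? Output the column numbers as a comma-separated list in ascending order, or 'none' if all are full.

col 0: top cell = 'X' → FULL
col 1: top cell = 'O' → FULL
col 2: top cell = '.' → open
col 3: top cell = 'O' → FULL
col 4: top cell = '.' → open

Answer: 2,4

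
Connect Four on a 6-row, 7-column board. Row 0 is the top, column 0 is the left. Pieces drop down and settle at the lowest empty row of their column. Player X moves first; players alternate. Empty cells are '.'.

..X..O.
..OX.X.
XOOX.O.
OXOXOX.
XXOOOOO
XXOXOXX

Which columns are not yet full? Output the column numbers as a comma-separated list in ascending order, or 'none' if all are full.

col 0: top cell = '.' → open
col 1: top cell = '.' → open
col 2: top cell = 'X' → FULL
col 3: top cell = '.' → open
col 4: top cell = '.' → open
col 5: top cell = 'O' → FULL
col 6: top cell = '.' → open

Answer: 0,1,3,4,6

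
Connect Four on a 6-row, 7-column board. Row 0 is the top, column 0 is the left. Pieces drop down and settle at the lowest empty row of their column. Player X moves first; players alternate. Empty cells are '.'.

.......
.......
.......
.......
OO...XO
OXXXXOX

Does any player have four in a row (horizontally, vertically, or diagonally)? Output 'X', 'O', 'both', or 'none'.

X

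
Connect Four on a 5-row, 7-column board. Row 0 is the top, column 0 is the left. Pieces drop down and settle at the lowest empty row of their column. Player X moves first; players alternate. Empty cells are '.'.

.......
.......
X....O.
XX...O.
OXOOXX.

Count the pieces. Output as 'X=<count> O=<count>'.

X=6 O=5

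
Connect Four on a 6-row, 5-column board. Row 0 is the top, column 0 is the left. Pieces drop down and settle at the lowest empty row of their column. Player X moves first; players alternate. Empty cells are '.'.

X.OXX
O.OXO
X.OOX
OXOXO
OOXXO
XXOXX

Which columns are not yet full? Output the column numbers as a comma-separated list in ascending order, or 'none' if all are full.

Answer: 1

Derivation:
col 0: top cell = 'X' → FULL
col 1: top cell = '.' → open
col 2: top cell = 'O' → FULL
col 3: top cell = 'X' → FULL
col 4: top cell = 'X' → FULL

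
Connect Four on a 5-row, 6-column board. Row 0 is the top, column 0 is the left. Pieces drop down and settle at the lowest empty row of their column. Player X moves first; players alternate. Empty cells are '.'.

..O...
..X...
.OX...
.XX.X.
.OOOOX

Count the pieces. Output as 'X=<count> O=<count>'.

X=6 O=6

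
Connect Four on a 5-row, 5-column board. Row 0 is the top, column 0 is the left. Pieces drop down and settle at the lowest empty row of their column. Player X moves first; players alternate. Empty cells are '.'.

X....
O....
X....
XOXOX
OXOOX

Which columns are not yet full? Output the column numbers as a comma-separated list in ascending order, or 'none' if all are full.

Answer: 1,2,3,4

Derivation:
col 0: top cell = 'X' → FULL
col 1: top cell = '.' → open
col 2: top cell = '.' → open
col 3: top cell = '.' → open
col 4: top cell = '.' → open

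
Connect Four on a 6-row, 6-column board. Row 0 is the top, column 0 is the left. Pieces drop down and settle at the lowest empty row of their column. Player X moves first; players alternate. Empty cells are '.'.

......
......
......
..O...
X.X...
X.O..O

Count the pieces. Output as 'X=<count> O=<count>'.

X=3 O=3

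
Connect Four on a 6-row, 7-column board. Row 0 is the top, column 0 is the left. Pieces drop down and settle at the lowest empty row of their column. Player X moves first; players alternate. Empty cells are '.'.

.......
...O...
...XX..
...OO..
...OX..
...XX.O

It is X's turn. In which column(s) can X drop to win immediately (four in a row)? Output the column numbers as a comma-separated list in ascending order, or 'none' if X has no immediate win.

col 0: drop X → no win
col 1: drop X → no win
col 2: drop X → no win
col 3: drop X → no win
col 4: drop X → no win
col 5: drop X → no win
col 6: drop X → no win

Answer: none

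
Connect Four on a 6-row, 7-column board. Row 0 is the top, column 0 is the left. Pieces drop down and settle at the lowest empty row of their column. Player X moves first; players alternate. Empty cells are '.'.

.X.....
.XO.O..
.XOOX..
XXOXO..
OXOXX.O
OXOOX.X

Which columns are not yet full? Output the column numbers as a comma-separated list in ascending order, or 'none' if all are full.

Answer: 0,2,3,4,5,6

Derivation:
col 0: top cell = '.' → open
col 1: top cell = 'X' → FULL
col 2: top cell = '.' → open
col 3: top cell = '.' → open
col 4: top cell = '.' → open
col 5: top cell = '.' → open
col 6: top cell = '.' → open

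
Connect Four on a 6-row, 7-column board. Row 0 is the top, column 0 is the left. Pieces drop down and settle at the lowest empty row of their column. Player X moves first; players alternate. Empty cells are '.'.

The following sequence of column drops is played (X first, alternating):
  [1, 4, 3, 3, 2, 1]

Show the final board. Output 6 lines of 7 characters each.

Move 1: X drops in col 1, lands at row 5
Move 2: O drops in col 4, lands at row 5
Move 3: X drops in col 3, lands at row 5
Move 4: O drops in col 3, lands at row 4
Move 5: X drops in col 2, lands at row 5
Move 6: O drops in col 1, lands at row 4

Answer: .......
.......
.......
.......
.O.O...
.XXXO..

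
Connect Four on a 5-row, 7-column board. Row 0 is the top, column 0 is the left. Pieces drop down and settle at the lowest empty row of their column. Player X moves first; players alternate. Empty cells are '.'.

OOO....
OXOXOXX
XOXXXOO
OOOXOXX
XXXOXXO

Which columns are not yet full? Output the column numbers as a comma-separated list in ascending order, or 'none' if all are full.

col 0: top cell = 'O' → FULL
col 1: top cell = 'O' → FULL
col 2: top cell = 'O' → FULL
col 3: top cell = '.' → open
col 4: top cell = '.' → open
col 5: top cell = '.' → open
col 6: top cell = '.' → open

Answer: 3,4,5,6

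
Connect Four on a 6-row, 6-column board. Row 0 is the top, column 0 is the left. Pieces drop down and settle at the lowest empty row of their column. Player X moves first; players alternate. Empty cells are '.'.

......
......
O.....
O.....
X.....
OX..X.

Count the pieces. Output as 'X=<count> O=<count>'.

X=3 O=3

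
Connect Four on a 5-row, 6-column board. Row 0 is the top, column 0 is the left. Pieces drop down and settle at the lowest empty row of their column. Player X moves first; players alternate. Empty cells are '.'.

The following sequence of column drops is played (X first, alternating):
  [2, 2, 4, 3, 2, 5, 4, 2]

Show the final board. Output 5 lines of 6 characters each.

Answer: ......
..O...
..X...
..O.X.
..XOXO

Derivation:
Move 1: X drops in col 2, lands at row 4
Move 2: O drops in col 2, lands at row 3
Move 3: X drops in col 4, lands at row 4
Move 4: O drops in col 3, lands at row 4
Move 5: X drops in col 2, lands at row 2
Move 6: O drops in col 5, lands at row 4
Move 7: X drops in col 4, lands at row 3
Move 8: O drops in col 2, lands at row 1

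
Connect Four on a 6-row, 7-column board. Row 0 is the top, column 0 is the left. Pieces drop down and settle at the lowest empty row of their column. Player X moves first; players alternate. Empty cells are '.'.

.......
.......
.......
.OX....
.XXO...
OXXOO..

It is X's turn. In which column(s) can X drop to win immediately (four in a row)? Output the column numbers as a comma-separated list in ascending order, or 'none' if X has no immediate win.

col 0: drop X → no win
col 1: drop X → no win
col 2: drop X → WIN!
col 3: drop X → no win
col 4: drop X → no win
col 5: drop X → no win
col 6: drop X → no win

Answer: 2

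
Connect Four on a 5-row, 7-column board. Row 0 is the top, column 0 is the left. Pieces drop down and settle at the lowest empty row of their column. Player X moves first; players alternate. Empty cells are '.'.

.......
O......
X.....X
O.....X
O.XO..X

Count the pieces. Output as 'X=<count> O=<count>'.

X=5 O=4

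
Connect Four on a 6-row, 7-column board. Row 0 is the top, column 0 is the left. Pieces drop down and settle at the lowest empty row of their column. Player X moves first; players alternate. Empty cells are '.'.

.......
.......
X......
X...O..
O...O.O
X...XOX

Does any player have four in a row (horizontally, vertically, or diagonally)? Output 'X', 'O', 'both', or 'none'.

none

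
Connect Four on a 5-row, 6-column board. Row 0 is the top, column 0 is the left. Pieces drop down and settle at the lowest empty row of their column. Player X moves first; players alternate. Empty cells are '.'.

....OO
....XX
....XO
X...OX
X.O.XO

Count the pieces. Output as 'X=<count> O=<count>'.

X=7 O=6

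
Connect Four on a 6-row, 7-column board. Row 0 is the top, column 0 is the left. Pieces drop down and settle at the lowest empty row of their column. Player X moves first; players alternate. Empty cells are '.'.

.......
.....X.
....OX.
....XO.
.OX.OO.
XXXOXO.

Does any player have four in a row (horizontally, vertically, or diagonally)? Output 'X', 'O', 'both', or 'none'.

none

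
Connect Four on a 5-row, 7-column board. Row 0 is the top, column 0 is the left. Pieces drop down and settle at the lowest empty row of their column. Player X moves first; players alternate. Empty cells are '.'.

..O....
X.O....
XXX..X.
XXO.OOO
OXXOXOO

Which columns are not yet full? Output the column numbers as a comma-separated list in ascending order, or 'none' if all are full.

Answer: 0,1,3,4,5,6

Derivation:
col 0: top cell = '.' → open
col 1: top cell = '.' → open
col 2: top cell = 'O' → FULL
col 3: top cell = '.' → open
col 4: top cell = '.' → open
col 5: top cell = '.' → open
col 6: top cell = '.' → open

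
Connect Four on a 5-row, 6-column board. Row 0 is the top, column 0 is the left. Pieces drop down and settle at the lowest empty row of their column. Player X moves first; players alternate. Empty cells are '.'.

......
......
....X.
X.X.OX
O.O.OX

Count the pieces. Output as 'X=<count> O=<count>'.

X=5 O=4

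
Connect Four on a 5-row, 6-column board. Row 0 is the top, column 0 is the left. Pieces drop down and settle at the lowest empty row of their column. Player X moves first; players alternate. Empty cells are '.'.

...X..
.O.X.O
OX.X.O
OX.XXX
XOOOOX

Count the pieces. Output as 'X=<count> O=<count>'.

X=10 O=9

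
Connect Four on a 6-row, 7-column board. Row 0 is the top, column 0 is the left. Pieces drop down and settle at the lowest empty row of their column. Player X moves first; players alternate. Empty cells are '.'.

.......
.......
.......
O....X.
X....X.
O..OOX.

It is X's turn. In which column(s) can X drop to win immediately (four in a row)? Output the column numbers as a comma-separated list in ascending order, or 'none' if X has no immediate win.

col 0: drop X → no win
col 1: drop X → no win
col 2: drop X → no win
col 3: drop X → no win
col 4: drop X → no win
col 5: drop X → WIN!
col 6: drop X → no win

Answer: 5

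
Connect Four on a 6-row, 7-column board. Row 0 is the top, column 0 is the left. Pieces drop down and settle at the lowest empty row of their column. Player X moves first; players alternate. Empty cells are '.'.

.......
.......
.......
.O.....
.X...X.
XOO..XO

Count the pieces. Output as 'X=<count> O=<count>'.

X=4 O=4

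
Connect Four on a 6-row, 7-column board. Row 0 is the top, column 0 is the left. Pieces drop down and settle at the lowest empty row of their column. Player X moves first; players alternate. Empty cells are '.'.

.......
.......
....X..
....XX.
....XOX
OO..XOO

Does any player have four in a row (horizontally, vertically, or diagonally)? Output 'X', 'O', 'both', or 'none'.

X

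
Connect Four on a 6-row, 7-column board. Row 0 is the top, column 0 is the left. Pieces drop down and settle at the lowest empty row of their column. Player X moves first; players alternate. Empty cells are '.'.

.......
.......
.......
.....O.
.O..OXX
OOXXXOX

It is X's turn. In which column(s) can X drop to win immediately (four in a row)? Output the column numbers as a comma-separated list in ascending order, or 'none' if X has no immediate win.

col 0: drop X → no win
col 1: drop X → no win
col 2: drop X → no win
col 3: drop X → no win
col 4: drop X → no win
col 5: drop X → no win
col 6: drop X → no win

Answer: none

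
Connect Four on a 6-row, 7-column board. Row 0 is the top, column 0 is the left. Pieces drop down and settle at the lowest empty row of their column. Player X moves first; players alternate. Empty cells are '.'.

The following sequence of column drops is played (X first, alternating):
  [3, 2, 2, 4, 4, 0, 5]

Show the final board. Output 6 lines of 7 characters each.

Move 1: X drops in col 3, lands at row 5
Move 2: O drops in col 2, lands at row 5
Move 3: X drops in col 2, lands at row 4
Move 4: O drops in col 4, lands at row 5
Move 5: X drops in col 4, lands at row 4
Move 6: O drops in col 0, lands at row 5
Move 7: X drops in col 5, lands at row 5

Answer: .......
.......
.......
.......
..X.X..
O.OXOX.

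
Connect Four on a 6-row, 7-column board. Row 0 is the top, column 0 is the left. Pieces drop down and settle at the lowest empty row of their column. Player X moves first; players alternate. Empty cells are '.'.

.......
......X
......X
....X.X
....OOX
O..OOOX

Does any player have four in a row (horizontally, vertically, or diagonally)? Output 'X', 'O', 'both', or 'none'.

X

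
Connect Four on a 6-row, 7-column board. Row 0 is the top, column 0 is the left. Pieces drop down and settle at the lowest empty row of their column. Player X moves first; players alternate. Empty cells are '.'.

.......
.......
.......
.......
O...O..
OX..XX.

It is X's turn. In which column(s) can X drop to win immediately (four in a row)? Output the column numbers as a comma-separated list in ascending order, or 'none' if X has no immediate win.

Answer: none

Derivation:
col 0: drop X → no win
col 1: drop X → no win
col 2: drop X → no win
col 3: drop X → no win
col 4: drop X → no win
col 5: drop X → no win
col 6: drop X → no win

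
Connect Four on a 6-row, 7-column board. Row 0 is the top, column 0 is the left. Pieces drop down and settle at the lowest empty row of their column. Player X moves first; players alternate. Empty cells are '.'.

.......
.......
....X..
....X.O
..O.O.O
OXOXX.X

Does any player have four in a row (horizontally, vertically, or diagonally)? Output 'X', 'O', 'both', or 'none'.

none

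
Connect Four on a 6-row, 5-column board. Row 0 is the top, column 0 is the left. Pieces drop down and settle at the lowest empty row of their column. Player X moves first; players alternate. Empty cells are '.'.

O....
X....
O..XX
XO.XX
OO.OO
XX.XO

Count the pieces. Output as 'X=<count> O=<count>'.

X=9 O=8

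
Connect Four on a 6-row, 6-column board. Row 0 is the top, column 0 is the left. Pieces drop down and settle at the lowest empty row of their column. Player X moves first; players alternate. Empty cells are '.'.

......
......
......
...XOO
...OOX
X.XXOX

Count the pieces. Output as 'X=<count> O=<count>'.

X=6 O=5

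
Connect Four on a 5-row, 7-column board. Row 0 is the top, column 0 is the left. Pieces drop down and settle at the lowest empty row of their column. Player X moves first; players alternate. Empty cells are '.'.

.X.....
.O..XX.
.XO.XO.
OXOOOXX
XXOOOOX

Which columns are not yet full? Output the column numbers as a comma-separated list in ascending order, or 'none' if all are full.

Answer: 0,2,3,4,5,6

Derivation:
col 0: top cell = '.' → open
col 1: top cell = 'X' → FULL
col 2: top cell = '.' → open
col 3: top cell = '.' → open
col 4: top cell = '.' → open
col 5: top cell = '.' → open
col 6: top cell = '.' → open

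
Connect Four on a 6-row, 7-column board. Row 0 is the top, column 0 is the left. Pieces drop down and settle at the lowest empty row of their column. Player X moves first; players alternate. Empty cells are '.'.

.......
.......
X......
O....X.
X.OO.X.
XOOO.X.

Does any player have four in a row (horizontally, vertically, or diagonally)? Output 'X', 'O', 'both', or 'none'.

none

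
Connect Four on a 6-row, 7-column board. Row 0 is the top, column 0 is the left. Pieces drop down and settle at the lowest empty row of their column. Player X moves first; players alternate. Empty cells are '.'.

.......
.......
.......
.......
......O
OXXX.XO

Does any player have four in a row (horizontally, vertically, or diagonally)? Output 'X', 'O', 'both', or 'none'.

none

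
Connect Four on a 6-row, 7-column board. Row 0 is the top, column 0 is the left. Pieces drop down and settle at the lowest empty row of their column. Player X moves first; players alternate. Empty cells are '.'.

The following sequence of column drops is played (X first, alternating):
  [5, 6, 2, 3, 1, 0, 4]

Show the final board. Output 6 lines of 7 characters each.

Move 1: X drops in col 5, lands at row 5
Move 2: O drops in col 6, lands at row 5
Move 3: X drops in col 2, lands at row 5
Move 4: O drops in col 3, lands at row 5
Move 5: X drops in col 1, lands at row 5
Move 6: O drops in col 0, lands at row 5
Move 7: X drops in col 4, lands at row 5

Answer: .......
.......
.......
.......
.......
OXXOXXO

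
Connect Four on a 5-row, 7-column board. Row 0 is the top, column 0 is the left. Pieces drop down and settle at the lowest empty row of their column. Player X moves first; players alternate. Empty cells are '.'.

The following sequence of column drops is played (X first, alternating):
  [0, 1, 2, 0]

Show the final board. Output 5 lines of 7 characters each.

Move 1: X drops in col 0, lands at row 4
Move 2: O drops in col 1, lands at row 4
Move 3: X drops in col 2, lands at row 4
Move 4: O drops in col 0, lands at row 3

Answer: .......
.......
.......
O......
XOX....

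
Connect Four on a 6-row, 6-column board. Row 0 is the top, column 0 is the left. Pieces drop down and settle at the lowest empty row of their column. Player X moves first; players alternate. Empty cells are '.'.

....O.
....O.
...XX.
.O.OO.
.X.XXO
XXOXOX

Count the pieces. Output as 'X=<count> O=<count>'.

X=9 O=8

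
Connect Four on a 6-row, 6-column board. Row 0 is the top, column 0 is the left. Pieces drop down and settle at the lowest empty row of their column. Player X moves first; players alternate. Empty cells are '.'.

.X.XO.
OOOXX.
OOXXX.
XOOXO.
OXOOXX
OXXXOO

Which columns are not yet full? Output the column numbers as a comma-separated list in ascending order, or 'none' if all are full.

col 0: top cell = '.' → open
col 1: top cell = 'X' → FULL
col 2: top cell = '.' → open
col 3: top cell = 'X' → FULL
col 4: top cell = 'O' → FULL
col 5: top cell = '.' → open

Answer: 0,2,5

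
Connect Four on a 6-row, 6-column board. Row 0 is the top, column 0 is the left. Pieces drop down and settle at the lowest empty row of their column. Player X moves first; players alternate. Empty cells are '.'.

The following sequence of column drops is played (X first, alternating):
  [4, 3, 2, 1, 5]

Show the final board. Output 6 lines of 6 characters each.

Move 1: X drops in col 4, lands at row 5
Move 2: O drops in col 3, lands at row 5
Move 3: X drops in col 2, lands at row 5
Move 4: O drops in col 1, lands at row 5
Move 5: X drops in col 5, lands at row 5

Answer: ......
......
......
......
......
.OXOXX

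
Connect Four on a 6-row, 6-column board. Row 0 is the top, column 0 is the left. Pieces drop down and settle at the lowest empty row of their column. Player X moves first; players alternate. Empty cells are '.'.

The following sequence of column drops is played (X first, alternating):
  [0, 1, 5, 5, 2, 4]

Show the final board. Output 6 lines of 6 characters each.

Answer: ......
......
......
......
.....O
XOX.OX

Derivation:
Move 1: X drops in col 0, lands at row 5
Move 2: O drops in col 1, lands at row 5
Move 3: X drops in col 5, lands at row 5
Move 4: O drops in col 5, lands at row 4
Move 5: X drops in col 2, lands at row 5
Move 6: O drops in col 4, lands at row 5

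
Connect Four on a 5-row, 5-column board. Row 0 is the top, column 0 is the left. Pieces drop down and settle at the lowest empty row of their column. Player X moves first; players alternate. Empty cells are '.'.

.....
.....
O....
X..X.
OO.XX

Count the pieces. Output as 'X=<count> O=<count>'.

X=4 O=3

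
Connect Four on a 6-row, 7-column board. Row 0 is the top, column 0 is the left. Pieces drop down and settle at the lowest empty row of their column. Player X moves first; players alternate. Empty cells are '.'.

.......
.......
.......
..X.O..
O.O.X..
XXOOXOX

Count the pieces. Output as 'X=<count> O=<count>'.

X=6 O=6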